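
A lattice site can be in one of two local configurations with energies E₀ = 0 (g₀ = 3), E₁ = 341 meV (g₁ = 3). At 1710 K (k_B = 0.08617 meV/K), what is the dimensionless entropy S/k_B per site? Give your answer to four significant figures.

1.401

k_BT = 0.08617 × 1710 K = 147.351 meV.
Eᵢ/kT = 0, 2.31420.
Z = Σ gᵢe^(−Eᵢ/kT) = 3·e^(−0) + 3·e^(−2.31420) = 3.00000 + 0.296536 = 3.29654.
⟨E⟩ = Σ EᵢPᵢ = 30.6742 meV.
S/k_B = ln Z + ⟨E⟩/kT = ln(3.29654) + 30.6742/147.351 = 1.19287 + 0.208171 = 1.401.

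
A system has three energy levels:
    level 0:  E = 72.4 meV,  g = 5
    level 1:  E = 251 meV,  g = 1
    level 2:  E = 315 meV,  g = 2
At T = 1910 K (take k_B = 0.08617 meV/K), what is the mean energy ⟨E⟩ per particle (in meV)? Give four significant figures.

102.0 meV

k_BT = 0.08617 × 1910 K = 164.585 meV.
Eᵢ/kT = 0.439894, 1.52505, 1.91390.
Z = Σ gᵢe^(−Eᵢ/kT) = 5·e^(−0.439894) + 1·e^(−1.52505) + 2·e^(−1.91390) = 3.22052 + 0.217610 + 0.295008 = 3.73314.
⟨E⟩ = Σ Eᵢ gᵢe^(−Eᵢ/kT) / Z = (72.4·3.22052 + 251·0.217610 + 315·0.295008) / 3.73314 = 102.0 meV.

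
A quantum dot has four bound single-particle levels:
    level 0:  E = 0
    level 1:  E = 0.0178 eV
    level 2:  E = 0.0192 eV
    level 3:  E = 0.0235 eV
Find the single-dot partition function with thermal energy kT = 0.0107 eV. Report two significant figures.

Z = 1.5

Eᵢ/kT = 0, 1.664, 1.794, 2.196.
Z = Σ e^(−Eᵢ/kT) = e^(−0) + e^(−1.664) + e^(−1.794) + e^(−2.196) = 1.000 + 0.1894 + 0.1663 + 0.1112 = 1.467.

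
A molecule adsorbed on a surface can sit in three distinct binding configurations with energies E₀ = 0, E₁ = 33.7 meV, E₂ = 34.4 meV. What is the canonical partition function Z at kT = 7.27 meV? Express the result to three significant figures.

Z = 1.02

Eᵢ/kT = 0, 4.6355, 4.7318.
Z = Σ e^(−Eᵢ/kT) = e^(−0) + e^(−4.6355) + e^(−4.7318) = 1.0000 + 0.0097013 + 0.0088106 = 1.0185.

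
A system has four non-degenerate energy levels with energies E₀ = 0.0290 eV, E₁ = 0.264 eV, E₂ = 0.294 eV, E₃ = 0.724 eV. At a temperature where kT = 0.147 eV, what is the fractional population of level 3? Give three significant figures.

0.00643

Eᵢ/kT = 0.19728, 1.7959, 2.0000, 4.9252.
Z = Σ e^(−Eᵢ/kT) = e^(−0.19728) + e^(−1.7959) + e^(−2.0000) + e^(−4.9252) = 0.82096 + 0.16598 + 0.13534 + 0.0072613 = 1.1295.
P₃ = e^(−E₃/kT) / Z = 0.0072613/1.1295 = 0.00643.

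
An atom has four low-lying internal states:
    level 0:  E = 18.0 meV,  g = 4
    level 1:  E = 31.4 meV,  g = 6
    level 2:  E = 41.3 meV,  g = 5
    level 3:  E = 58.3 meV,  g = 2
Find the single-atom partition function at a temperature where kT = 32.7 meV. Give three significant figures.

Eᵢ/kT = 0.55046, 0.96024, 1.2630, 1.7829.
Z = Σ gᵢe^(−Eᵢ/kT) = 4·e^(−0.55046) + 6·e^(−0.96024) + 5·e^(−1.2630) + 2·e^(−1.7829) = 2.3067 + 2.2968 + 1.4140 + 0.33630 = 6.3538.

Z = 6.35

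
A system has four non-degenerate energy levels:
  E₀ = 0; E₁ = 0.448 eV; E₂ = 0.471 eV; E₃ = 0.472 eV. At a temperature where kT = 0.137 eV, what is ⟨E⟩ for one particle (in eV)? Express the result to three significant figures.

0.0428 eV

Eᵢ/kT = 0, 3.2701, 3.4380, 3.4453.
Z = Σ e^(−Eᵢ/kT) = e^(−0) + e^(−3.2701) + e^(−3.4380) + e^(−3.4453) = 1.0000 + 0.038003 + 0.032129 + 0.031895 = 1.1020.
⟨E⟩ = Σ Eᵢ e^(−Eᵢ/kT) / Z = (0·1.0000 + 0.448·0.038003 + 0.471·0.032129 + 0.472·0.031895) / 1.1020 = 0.0428 eV.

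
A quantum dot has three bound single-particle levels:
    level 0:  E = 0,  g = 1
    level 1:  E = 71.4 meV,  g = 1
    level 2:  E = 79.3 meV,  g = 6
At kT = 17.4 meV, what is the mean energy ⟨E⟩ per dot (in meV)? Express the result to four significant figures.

Eᵢ/kT = 0, 4.10345, 4.55747.
Z = Σ gᵢe^(−Eᵢ/kT) = 1·e^(−0) + 1·e^(−4.10345) + 6·e^(−4.55747) = 1.00000 + 0.0165156 + 0.0629314 = 1.07945.
⟨E⟩ = Σ Eᵢ gᵢe^(−Eᵢ/kT) / Z = (0·1.00000 + 71.4·0.0165156 + 79.3·0.0629314) / 1.07945 = 5.716 meV.

5.716 meV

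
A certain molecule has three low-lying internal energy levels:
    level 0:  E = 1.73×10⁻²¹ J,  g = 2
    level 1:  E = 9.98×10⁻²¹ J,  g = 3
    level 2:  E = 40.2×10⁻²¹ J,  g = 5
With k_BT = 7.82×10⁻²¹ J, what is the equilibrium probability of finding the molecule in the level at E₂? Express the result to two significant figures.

Eᵢ/kT = 0.2212, 1.276, 5.141.
Z = Σ gᵢe^(−Eᵢ/kT) = 2·e^(−0.2212) + 3·e^(−1.276) + 5·e^(−5.141) = 1.603 + 0.8375 + 0.02926 = 2.470.
P₂ = g₂ e^(−E₂/kT) / Z = 0.02926/2.470 = 0.012.

0.012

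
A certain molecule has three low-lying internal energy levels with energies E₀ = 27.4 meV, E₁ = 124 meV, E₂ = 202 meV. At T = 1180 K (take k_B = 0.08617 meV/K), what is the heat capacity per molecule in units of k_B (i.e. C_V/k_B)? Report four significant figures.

0.3748

k_BT = 0.08617 × 1180 K = 101.681 meV.
Eᵢ/kT = 0.269470, 1.21950, 1.98661.
Z = Σ e^(−Eᵢ/kT) = e^(−0.269470) + e^(−1.21950) + e^(−1.98661) = 0.763784 + 0.295378 + 0.137160 = 1.19632.
⟨E⟩ = 71.2693 meV, ⟨E²⟩ = 8953.98 meV².
C_V/k_B = (⟨E²⟩ − ⟨E⟩²)/(kT)² = (8953.98 − 5079.31)/10339.0 = 0.3748.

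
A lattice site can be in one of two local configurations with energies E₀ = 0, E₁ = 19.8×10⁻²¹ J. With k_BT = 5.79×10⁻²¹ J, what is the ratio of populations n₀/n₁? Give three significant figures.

30.6

n₀/n₁ = exp[−(E₀−E₁)/kT] = exp(−(-19.8 ×10⁻²¹ J)/(5.79 ×10⁻²¹ J)) = exp(3.4197) = 30.6.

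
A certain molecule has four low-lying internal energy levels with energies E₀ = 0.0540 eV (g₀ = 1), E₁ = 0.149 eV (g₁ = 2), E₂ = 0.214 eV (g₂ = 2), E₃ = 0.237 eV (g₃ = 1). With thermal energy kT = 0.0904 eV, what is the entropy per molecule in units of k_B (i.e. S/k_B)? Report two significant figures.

1.5

Eᵢ/kT = 0.5973, 1.648, 2.367, 2.622.
Z = Σ gᵢe^(−Eᵢ/kT) = 1·e^(−0.5973) + 2·e^(−1.648) + 2·e^(−2.367) + 1·e^(−2.622) = 0.5503 + 0.3849 + 0.1875 + 0.07266 = 1.195.
⟨E⟩ = Σ EᵢPᵢ = 0.1208 eV.
S/k_B = ln Z + ⟨E⟩/kT = ln(1.195) + 0.1208/0.0904 = 0.1781 + 1.336 = 1.5.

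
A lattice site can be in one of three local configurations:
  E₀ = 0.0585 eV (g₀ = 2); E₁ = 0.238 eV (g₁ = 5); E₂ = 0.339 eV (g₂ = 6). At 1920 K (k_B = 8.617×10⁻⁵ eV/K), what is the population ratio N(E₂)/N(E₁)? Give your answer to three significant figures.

0.652

k_BT = 8.617×10⁻⁵ × 1920 K = 0.16545 eV.
n₂/n₁ = (g₂/g₁) exp[−(E₂−E₁)/kT] = (6/5) × exp(−(0.101 eV)/(0.16545 eV)) = (6/5) × exp(-0.61046) = 0.652.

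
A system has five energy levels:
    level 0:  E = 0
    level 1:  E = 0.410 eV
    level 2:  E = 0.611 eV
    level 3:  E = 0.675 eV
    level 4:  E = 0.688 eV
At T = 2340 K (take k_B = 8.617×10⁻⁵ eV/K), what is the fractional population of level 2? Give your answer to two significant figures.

k_BT = 8.617×10⁻⁵ × 2340 K = 0.2016 eV.
Eᵢ/kT = 0, 2.034, 3.031, 3.348, 3.413.
Z = Σ e^(−Eᵢ/kT) = e^(−0) + e^(−2.034) + e^(−3.031) + e^(−3.348) + e^(−3.413) = 1.000 + 0.1308 + 0.04827 + 0.03515 + 0.03294 = 1.247.
P₂ = e^(−E₂/kT) / Z = 0.04827/1.247 = 0.039.

0.039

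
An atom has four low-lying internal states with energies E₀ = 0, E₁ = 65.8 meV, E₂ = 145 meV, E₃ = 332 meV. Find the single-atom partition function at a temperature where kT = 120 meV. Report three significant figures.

Z = 1.94

Eᵢ/kT = 0, 0.54833, 1.2083, 2.7667.
Z = Σ e^(−Eᵢ/kT) = e^(−0) + e^(−0.54833) + e^(−1.2083) + e^(−2.7667) = 1.0000 + 0.57791 + 0.29870 + 0.062869 = 1.9395.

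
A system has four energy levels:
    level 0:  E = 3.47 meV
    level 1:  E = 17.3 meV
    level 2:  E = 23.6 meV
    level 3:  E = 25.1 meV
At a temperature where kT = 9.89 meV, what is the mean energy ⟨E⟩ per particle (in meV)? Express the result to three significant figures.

9.16 meV

Eᵢ/kT = 0.35086, 1.7492, 2.3862, 2.5379.
Z = Σ e^(−Eᵢ/kT) = e^(−0.35086) + e^(−1.7492) + e^(−2.3862) + e^(−2.5379) = 0.70408 + 0.17391 + 0.091979 + 0.079032 = 1.0490.
⟨E⟩ = Σ Eᵢ e^(−Eᵢ/kT) / Z = (3.47·0.70408 + 17.3·0.17391 + 23.6·0.091979 + 25.1·0.079032) / 1.0490 = 9.16 meV.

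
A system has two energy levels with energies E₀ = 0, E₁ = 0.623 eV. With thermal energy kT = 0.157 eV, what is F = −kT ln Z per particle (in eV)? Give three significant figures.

-0.00294 eV

Eᵢ/kT = 0, 3.9682.
Z = Σ e^(−Eᵢ/kT) = e^(−0) + e^(−3.9682) = 1.0000 + 0.018907 = 1.0189.
F = −kT ln Z = −0.157 × ln(1.0189) = −0.157 × 0.018724 = -0.00294 eV.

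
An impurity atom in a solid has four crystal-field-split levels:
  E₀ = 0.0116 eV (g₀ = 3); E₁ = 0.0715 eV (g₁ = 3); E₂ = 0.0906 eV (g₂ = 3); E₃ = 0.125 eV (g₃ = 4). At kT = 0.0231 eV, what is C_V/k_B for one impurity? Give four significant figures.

0.9043

Eᵢ/kT = 0.502165, 3.09524, 3.92208, 5.41126.
Z = Σ gᵢe^(−Eᵢ/kT) = 3·e^(−0.502165) + 3·e^(−3.09524) + 3·e^(−3.92208) + 4·e^(−5.41126) = 1.81566 + 0.135792 + 0.0593996 + 0.0178640 = 2.02872.
⟨E⟩ = 0.0189210 eV, ⟨E²⟩ = 0.000840538 eV².
C_V/k_B = (⟨E²⟩ − ⟨E⟩²)/(kT)² = (0.000840538 − 0.000358004)/0.000533610 = 0.9043.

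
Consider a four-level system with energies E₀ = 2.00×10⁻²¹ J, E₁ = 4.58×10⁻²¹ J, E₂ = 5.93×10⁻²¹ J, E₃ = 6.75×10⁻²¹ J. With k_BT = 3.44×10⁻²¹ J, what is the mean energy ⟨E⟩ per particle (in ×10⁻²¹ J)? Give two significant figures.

3.8 ×10⁻²¹ J

Eᵢ/kT = 0.5814, 1.331, 1.724, 1.962.
Z = Σ e^(−Eᵢ/kT) = e^(−0.5814) + e^(−1.331) + e^(−1.724) + e^(−1.962) = 0.5591 + 0.2642 + 0.1784 + 0.1406 = 1.142.
⟨E⟩ = Σ Eᵢ e^(−Eᵢ/kT) / Z = (2.00·0.5591 + 4.58·0.2642 + 5.93·0.1784 + 6.75·0.1406) / 1.142 = 3.8 ×10⁻²¹ J.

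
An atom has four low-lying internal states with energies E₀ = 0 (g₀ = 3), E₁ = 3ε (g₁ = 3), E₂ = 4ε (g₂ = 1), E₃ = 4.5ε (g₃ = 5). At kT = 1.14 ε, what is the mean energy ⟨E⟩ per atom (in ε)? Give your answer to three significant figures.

Eᵢ/kT = 0, 2.6316, 3.5088, 3.9474.
Z = Σ gᵢe^(−Eᵢ/kT) = 3·e^(−0) + 3·e^(−2.6316) + 1·e^(−3.5088) + 5·e^(−3.9474) = 3.0000 + 0.21589 + 0.029933 + 0.096524 = 3.3423.
⟨E⟩ = Σ Eᵢ gᵢe^(−Eᵢ/kT) / Z = (0·3.0000 + 3·0.21589 + 4·0.029933 + 4.5·0.096524) / 3.3423 = 0.360 ε.

0.360 ε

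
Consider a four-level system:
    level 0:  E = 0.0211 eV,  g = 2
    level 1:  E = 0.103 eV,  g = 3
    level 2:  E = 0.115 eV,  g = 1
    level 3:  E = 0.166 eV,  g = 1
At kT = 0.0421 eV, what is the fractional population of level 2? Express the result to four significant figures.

Eᵢ/kT = 0.501188, 2.44656, 2.73159, 3.94299.
Z = Σ gᵢe^(−Eᵢ/kT) = 2·e^(−0.501188) + 3·e^(−2.44656) + 1·e^(−2.73159) + 1·e^(−3.94299) = 1.21162 + 0.259773 + 0.0651157 + 0.0193902 = 1.55590.
P₂ = g₂ e^(−E₂/kT) / Z = 0.0651157/1.55590 = 0.04185.

0.04185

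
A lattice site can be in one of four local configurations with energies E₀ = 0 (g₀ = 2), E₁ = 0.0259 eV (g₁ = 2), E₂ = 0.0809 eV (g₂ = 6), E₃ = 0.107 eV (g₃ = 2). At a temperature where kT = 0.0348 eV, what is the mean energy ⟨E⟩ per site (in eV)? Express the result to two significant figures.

Eᵢ/kT = 0, 0.7443, 2.325, 3.075.
Z = Σ gᵢe^(−Eᵢ/kT) = 2·e^(−0) + 2·e^(−0.7443) + 6·e^(−2.325) + 2·e^(−3.075) = 2.000 + 0.9501 + 0.5867 + 0.09238 = 3.629.
⟨E⟩ = Σ Eᵢ gᵢe^(−Eᵢ/kT) / Z = (0·2.000 + 0.0259·0.9501 + 0.0809·0.5867 + 0.107·0.09238) / 3.629 = 0.023 eV.

0.023 eV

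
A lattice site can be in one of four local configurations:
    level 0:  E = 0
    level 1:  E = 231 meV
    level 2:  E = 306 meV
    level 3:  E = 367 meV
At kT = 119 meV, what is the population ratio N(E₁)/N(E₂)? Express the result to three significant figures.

1.88

n₁/n₂ = exp[−(E₁−E₂)/kT] = exp(−(-75 meV)/(119 meV)) = exp(0.63025) = 1.88.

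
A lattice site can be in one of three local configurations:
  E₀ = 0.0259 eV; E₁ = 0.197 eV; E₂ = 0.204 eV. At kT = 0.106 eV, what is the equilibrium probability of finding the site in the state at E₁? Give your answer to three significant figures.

Eᵢ/kT = 0.24434, 1.8585, 1.9245.
Z = Σ e^(−Eᵢ/kT) = e^(−0.24434) + e^(−1.8585) + e^(−1.9245) = 0.78322 + 0.15591 + 0.14595 = 1.0851.
P₁ = e^(−E₁/kT) / Z = 0.15591/1.0851 = 0.144.

0.144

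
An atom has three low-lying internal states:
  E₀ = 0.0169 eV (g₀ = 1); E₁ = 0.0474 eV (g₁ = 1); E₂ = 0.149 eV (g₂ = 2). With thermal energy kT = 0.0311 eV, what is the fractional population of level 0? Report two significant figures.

Eᵢ/kT = 0.5434, 1.524, 4.791.
Z = Σ gᵢe^(−Eᵢ/kT) = 1·e^(−0.5434) + 1·e^(−1.524) + 2·e^(−4.791) = 0.5808 + 0.2178 + 0.01661 = 0.8152.
P₀ = g₀ e^(−E₀/kT) / Z = 0.5808/0.8152 = 0.71.

0.71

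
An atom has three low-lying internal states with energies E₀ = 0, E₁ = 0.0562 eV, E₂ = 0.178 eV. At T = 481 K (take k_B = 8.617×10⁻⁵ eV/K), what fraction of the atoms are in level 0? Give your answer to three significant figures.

0.787

k_BT = 8.617×10⁻⁵ × 481 K = 0.041448 eV.
Eᵢ/kT = 0, 1.3559, 4.2945.
Z = Σ e^(−Eᵢ/kT) = e^(−0) + e^(−1.3559) + e^(−4.2945) = 1.0000 + 0.25772 + 0.013643 = 1.2714.
P₀ = e^(−E₀/kT) / Z = 1.0000/1.2714 = 0.787.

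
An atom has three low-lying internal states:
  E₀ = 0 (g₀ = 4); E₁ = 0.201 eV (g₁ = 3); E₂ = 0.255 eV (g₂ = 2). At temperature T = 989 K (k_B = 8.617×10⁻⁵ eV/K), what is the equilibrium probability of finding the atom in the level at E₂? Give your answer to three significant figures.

0.0229

k_BT = 8.617×10⁻⁵ × 989 K = 0.085222 eV.
Eᵢ/kT = 0, 2.3585, 2.9922.
Z = Σ gᵢe^(−Eᵢ/kT) = 4·e^(−0) + 3·e^(−2.3585) + 2·e^(−2.9922) = 4.0000 + 0.28369 + 0.10035 = 4.3840.
P₂ = g₂ e^(−E₂/kT) / Z = 0.10035/4.3840 = 0.0229.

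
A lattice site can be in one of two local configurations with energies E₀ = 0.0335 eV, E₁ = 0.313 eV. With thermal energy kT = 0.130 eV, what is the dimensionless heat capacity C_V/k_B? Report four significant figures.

0.4320

Eᵢ/kT = 0.257692, 2.40769.
Z = Σ e^(−Eᵢ/kT) = e^(−0.257692) + e^(−2.40769) = 0.772833 + 0.0900230 = 0.862856.
⟨E⟩ = 0.0626606 eV, ⟨E²⟩ = 0.0112264 eV².
C_V/k_B = (⟨E²⟩ − ⟨E⟩²)/(kT)² = (0.0112264 − 0.00392635)/0.0169000 = 0.4320.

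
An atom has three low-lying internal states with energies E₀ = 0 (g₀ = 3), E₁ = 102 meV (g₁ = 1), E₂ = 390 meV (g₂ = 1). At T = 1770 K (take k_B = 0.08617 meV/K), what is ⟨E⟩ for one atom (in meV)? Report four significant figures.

k_BT = 0.08617 × 1770 K = 152.521 meV.
Eᵢ/kT = 0, 0.668760, 2.55702.
Z = Σ gᵢe^(−Eᵢ/kT) = 3·e^(−0) + 1·e^(−0.668760) + 1·e^(−2.55702) = 3.00000 + 0.512343 + 0.0775355 = 3.58988.
⟨E⟩ = Σ Eᵢ gᵢe^(−Eᵢ/kT) / Z = (0·3.00000 + 102·0.512343 + 390·0.0775355) / 3.58988 = 22.98 meV.

22.98 meV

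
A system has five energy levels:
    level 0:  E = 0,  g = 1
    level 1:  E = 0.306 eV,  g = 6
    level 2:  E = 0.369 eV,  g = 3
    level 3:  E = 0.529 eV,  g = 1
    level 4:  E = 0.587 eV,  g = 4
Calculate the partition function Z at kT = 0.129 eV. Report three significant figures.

Eᵢ/kT = 0, 2.3721, 2.8605, 4.1008, 4.5504.
Z = Σ gᵢe^(−Eᵢ/kT) = 1·e^(−0) + 6·e^(−2.3721) + 3·e^(−2.8605) + 1·e^(−4.1008) + 4·e^(−4.5504) = 1.0000 + 0.55971 + 0.17172 + 0.016559 + 0.042252 = 1.7902.

Z = 1.79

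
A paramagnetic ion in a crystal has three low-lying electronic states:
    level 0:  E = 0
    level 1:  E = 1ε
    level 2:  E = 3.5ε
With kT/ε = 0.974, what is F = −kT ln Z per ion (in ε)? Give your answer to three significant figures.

Eᵢ/kT = 0, 1.0267, 3.5934.
Z = Σ e^(−Eᵢ/kT) = e^(−0) + e^(−1.0267) + e^(−3.5934) = 1.0000 + 0.35819 + 0.027505 = 1.3857.
F = −kT ln Z = −0.974 × ln(1.3857) = −0.974 × 0.32621 = -0.318 ε.

-0.318 ε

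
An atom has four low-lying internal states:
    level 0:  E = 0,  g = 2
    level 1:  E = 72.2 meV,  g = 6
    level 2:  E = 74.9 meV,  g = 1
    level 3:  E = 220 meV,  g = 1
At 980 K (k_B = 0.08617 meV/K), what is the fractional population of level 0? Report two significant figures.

0.40

k_BT = 0.08617 × 980 K = 84.45 meV.
Eᵢ/kT = 0, 0.8549, 0.8869, 2.605.
Z = Σ gᵢe^(−Eᵢ/kT) = 2·e^(−0) + 6·e^(−0.8549) + 1·e^(−0.8869) + 1·e^(−2.605) = 2.000 + 2.552 + 0.4119 + 0.07390 = 5.038.
P₀ = g₀ e^(−E₀/kT) / Z = 2.000/5.038 = 0.40.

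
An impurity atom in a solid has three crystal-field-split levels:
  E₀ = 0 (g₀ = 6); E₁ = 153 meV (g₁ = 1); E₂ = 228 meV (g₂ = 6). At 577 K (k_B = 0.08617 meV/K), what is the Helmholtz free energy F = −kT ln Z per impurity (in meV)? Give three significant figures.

-90.0 meV

k_BT = 0.08617 × 577 K = 49.720 meV.
Eᵢ/kT = 0, 3.0772, 4.5857.
Z = Σ gᵢe^(−Eᵢ/kT) = 6·e^(−0) + 1·e^(−3.0772) + 6·e^(−4.5857) = 6.0000 + 0.046088 + 0.061180 = 6.1073.
F = −kT ln Z = −49.720 × ln(6.1073) = −49.720 × 1.8095 = -90.0 meV.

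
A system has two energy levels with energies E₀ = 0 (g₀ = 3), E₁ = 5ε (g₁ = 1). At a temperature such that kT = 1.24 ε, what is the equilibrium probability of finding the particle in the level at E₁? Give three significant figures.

0.00588

Eᵢ/kT = 0, 4.0323.
Z = Σ gᵢe^(−Eᵢ/kT) = 3·e^(−0) + 1·e^(−4.0323) = 3.0000 + 0.017733 = 3.0177.
P₁ = g₁ e^(−E₁/kT) / Z = 0.017733/3.0177 = 0.00588.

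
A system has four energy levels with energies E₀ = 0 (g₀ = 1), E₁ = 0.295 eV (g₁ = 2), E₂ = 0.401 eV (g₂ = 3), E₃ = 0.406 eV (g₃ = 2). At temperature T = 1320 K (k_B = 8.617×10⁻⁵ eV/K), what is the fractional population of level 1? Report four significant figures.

0.1155

k_BT = 8.617×10⁻⁵ × 1320 K = 0.113744 eV.
Eᵢ/kT = 0, 2.59354, 3.52546, 3.56942.
Z = Σ gᵢe^(−Eᵢ/kT) = 1·e^(−0) + 2·e^(−2.59354) + 3·e^(−3.52546) + 2·e^(−3.56942) = 1.00000 + 0.149510 + 0.0883148 + 0.0563444 = 1.29417.
P₁ = g₁ e^(−E₁/kT) / Z = 0.149510/1.29417 = 0.1155.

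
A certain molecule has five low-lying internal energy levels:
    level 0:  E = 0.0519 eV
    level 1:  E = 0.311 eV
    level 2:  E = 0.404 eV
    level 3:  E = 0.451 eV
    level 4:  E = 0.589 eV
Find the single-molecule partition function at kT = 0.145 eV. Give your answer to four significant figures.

Eᵢ/kT = 0.357931, 2.14483, 2.78621, 3.11034, 4.06207.
Z = Σ e^(−Eᵢ/kT) = e^(−0.357931) + e^(−2.14483) + e^(−2.78621) + e^(−3.11034) + e^(−4.06207) = 0.699121 + 0.117088 + 0.0616544 + 0.0445858 + 0.0172134 = 0.939663.

Z = 0.9397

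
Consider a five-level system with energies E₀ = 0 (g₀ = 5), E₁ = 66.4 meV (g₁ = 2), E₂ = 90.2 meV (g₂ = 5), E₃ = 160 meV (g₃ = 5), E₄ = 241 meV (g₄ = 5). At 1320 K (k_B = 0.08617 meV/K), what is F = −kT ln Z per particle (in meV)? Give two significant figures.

k_BT = 0.08617 × 1320 K = 113.7 meV.
Eᵢ/kT = 0, 0.5840, 0.7933, 1.407, 2.120.
Z = Σ gᵢe^(−Eᵢ/kT) = 5·e^(−0) + 2·e^(−0.5840) + 5·e^(−0.7933) + 5·e^(−1.407) + 5·e^(−2.120) = 5.000 + 1.115 + 2.262 + 1.224 + 0.6002 = 10.20.
F = −kT ln Z = −113.7 × ln(10.20) = −113.7 × 2.322 = -260 meV.

-260 meV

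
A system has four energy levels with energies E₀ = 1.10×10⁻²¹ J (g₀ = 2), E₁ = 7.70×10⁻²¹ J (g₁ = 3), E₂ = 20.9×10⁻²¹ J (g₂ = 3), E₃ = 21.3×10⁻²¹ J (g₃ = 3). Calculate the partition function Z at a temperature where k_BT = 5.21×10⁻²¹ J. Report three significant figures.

Z = 2.41

Eᵢ/kT = 0.21113, 1.4779, 4.0115, 4.0883.
Z = Σ gᵢe^(−Eᵢ/kT) = 2·e^(−0.21113) + 3·e^(−1.4779) + 3·e^(−4.0115) + 3·e^(−4.0883) = 1.6193 + 0.68435 + 0.054319 + 0.050303 = 2.4083.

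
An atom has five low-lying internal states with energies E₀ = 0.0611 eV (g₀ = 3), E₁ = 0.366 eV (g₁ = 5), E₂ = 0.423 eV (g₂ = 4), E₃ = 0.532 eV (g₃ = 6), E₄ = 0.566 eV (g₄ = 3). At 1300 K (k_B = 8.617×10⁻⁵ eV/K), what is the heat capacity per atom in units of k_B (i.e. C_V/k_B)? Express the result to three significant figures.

1.47

k_BT = 8.617×10⁻⁵ × 1300 K = 0.11202 eV.
Eᵢ/kT = 0.54544, 3.2673, 3.7761, 4.7492, 5.0527.
Z = Σ gᵢe^(−Eᵢ/kT) = 3·e^(−0.54544) + 5·e^(−3.2673) + 4·e^(−3.7761) + 6·e^(−4.7492) + 3·e^(−5.0527) = 1.7388 + 0.19055 + 0.091647 + 0.051952 + 0.019176 = 2.0921.
⟨E⟩ = 0.12105 eV, ⟨E²⟩ = 0.033106 eV².
C_V/k_B = (⟨E²⟩ − ⟨E⟩²)/(kT)² = (0.033106 − 0.014653)/0.012548 = 1.47.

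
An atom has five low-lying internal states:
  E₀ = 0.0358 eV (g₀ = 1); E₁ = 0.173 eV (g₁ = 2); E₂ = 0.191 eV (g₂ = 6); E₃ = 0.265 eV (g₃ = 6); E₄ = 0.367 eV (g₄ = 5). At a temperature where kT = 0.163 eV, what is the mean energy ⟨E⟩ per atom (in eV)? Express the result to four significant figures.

Eᵢ/kT = 0.219632, 1.06135, 1.17178, 1.62577, 2.25153.
Z = Σ gᵢe^(−Eᵢ/kT) = 1·e^(−0.219632) + 2·e^(−1.06135) + 6·e^(−1.17178) + 6·e^(−1.62577) + 5·e^(−2.25153) = 0.802814 + 0.691977 + 1.85889 + 1.18056 + 0.526190 = 5.06043.
⟨E⟩ = Σ Eᵢ gᵢe^(−Eᵢ/kT) / Z = (0.0358·0.802814 + 0.173·0.691977 + 0.191·1.85889 + 0.265·1.18056 + 0.367·0.526190) / 5.06043 = 0.1995 eV.

0.1995 eV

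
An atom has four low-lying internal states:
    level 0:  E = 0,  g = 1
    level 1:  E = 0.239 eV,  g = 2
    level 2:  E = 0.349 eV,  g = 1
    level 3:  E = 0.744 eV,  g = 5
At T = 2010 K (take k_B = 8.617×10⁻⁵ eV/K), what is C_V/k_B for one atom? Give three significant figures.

1.07

k_BT = 8.617×10⁻⁵ × 2010 K = 0.17320 eV.
Eᵢ/kT = 0, 1.3799, 2.0150, 4.2956.
Z = Σ gᵢe^(−Eᵢ/kT) = 1·e^(−0) + 2·e^(−1.3799) + 1·e^(−2.0150) + 5·e^(−4.2956) = 1.0000 + 0.50321 + 0.13332 + 0.068142 = 1.7047.
⟨E⟩ = 0.12758 eV, ⟨E²⟩ = 0.048514 eV².
C_V/k_B = (⟨E²⟩ − ⟨E⟩²)/(kT)² = (0.048514 − 0.016277)/0.029998 = 1.07.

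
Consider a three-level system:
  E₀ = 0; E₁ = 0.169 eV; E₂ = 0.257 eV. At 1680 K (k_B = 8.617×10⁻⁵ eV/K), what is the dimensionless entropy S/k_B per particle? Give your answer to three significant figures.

k_BT = 8.617×10⁻⁵ × 1680 K = 0.14477 eV.
Eᵢ/kT = 0, 1.1674, 1.7752.
Z = Σ e^(−Eᵢ/kT) = e^(−0) + e^(−1.1674) + e^(−1.7752) = 1.0000 + 0.31117 + 0.16945 = 1.4806.
⟨E⟩ = Σ EᵢPᵢ = 0.064931 eV.
S/k_B = ln Z + ⟨E⟩/kT = ln(1.4806) + 0.064931/0.14477 = 0.39245 + 0.44851 = 0.841.

0.841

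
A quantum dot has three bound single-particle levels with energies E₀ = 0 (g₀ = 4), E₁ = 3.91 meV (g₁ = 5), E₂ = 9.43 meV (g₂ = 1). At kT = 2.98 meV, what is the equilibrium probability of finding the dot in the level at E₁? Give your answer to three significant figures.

0.250

Eᵢ/kT = 0, 1.3121, 3.1644.
Z = Σ gᵢe^(−Eᵢ/kT) = 4·e^(−0) + 5·e^(−1.3121) + 1·e^(−3.1644) = 4.0000 + 1.3463 + 0.042239 = 5.3885.
P₁ = g₁ e^(−E₁/kT) / Z = 1.3463/5.3885 = 0.250.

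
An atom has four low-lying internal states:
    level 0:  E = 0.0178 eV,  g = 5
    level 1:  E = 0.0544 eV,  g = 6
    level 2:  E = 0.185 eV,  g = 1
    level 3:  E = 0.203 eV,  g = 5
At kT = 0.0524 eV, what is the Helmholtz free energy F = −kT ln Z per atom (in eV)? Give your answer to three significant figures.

Eᵢ/kT = 0.33969, 1.0382, 3.5305, 3.8740.
Z = Σ gᵢe^(−Eᵢ/kT) = 5·e^(−0.33969) + 6·e^(−1.0382) + 1·e^(−3.5305) + 5·e^(−3.8740) = 3.5600 + 2.1245 + 0.029290 + 0.10388 = 5.8177.
F = −kT ln Z = −0.0524 × ln(5.8177) = −0.0524 × 1.7609 = -0.0923 eV.

-0.0923 eV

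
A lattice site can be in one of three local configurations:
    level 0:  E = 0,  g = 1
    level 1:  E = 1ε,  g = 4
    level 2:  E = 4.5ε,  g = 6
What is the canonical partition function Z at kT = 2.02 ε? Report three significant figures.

Eᵢ/kT = 0, 0.49505, 2.2277.
Z = Σ gᵢe^(−Eᵢ/kT) = 1·e^(−0) + 4·e^(−0.49505) + 6·e^(−2.2277) = 1.0000 + 2.4382 + 0.64666 = 4.0849.

Z = 4.08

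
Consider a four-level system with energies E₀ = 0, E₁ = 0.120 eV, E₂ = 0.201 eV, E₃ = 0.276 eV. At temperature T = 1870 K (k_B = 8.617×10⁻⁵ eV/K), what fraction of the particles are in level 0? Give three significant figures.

k_BT = 8.617×10⁻⁵ × 1870 K = 0.16114 eV.
Eᵢ/kT = 0, 0.74469, 1.2474, 1.7128.
Z = Σ e^(−Eᵢ/kT) = e^(−0) + e^(−0.74469) + e^(−1.2474) + e^(−1.7128) = 1.0000 + 0.47488 + 0.28725 + 0.18036 = 1.9425.
P₀ = e^(−E₀/kT) / Z = 1.0000/1.9425 = 0.515.

0.515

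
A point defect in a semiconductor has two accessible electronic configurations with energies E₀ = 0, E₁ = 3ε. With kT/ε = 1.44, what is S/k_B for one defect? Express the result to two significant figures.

Eᵢ/kT = 0, 2.083.
Z = Σ e^(−Eᵢ/kT) = e^(−0) + e^(−2.083) = 1.000 + 0.1246 = 1.125.
⟨E⟩ = Σ EᵢPᵢ = 0.3323 ε.
S/k_B = ln Z + ⟨E⟩/kT = ln(1.125) + 0.3323/1.44 = 0.1178 + 0.2308 = 0.35.

0.35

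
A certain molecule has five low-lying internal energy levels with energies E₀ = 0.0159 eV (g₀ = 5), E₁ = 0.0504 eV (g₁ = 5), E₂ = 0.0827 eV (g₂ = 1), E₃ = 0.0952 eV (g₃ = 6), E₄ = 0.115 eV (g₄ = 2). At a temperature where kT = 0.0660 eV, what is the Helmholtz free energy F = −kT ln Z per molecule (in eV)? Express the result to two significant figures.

Eᵢ/kT = 0.2409, 0.7636, 1.253, 1.442, 1.742.
Z = Σ gᵢe^(−Eᵢ/kT) = 5·e^(−0.2409) + 5·e^(−0.7636) + 1·e^(−1.253) + 6·e^(−1.442) + 2·e^(−1.742) = 3.930 + 2.330 + 0.2856 + 1.419 + 0.3503 = 8.315.
F = −kT ln Z = −0.0660 × ln(8.315) = −0.0660 × 2.118 = -0.14 eV.

-0.14 eV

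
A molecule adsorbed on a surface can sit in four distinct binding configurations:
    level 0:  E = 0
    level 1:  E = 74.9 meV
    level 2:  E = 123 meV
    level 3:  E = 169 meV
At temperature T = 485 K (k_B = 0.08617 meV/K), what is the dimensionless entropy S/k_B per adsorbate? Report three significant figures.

k_BT = 0.08617 × 485 K = 41.792 meV.
Eᵢ/kT = 0, 1.7922, 2.9431, 4.0438.
Z = Σ e^(−Eᵢ/kT) = e^(−0) + e^(−1.7922) + e^(−2.9431) + e^(−4.0438) = 1.0000 + 0.16659 + 0.052702 + 0.017531 = 1.2368.
⟨E⟩ = Σ EᵢPᵢ = 17.725 meV.
S/k_B = ln Z + ⟨E⟩/kT = ln(1.2368) + 17.725/41.792 = 0.21253 + 0.42412 = 0.637.

0.637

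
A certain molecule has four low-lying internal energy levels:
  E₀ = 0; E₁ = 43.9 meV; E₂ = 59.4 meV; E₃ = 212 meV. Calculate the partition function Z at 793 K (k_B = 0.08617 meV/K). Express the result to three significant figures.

Z = 1.99

k_BT = 0.08617 × 793 K = 68.333 meV.
Eᵢ/kT = 0, 0.64244, 0.86927, 3.1025.
Z = Σ e^(−Eᵢ/kT) = e^(−0) + e^(−0.64244) + e^(−0.86927) + e^(−3.1025) = 1.0000 + 0.52601 + 0.41926 + 0.044937 = 1.9902.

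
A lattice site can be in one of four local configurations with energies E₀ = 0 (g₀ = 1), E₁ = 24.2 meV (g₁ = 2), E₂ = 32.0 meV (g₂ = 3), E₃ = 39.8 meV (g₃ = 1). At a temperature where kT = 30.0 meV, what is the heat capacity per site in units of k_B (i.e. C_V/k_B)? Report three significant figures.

Eᵢ/kT = 0, 0.80667, 1.0667, 1.3267.
Z = Σ gᵢe^(−Eᵢ/kT) = 1·e^(−0) + 2·e^(−0.80667) + 3·e^(−1.0667) + 1·e^(−1.3267) = 1.0000 + 0.89268 + 1.0324 + 0.26535 = 3.1904.
⟨E⟩ = 20.436 meV, ⟨E²⟩ = 626.97 meV².
C_V/k_B = (⟨E²⟩ − ⟨E⟩²)/(kT)² = (626.97 − 417.63)/900.00 = 0.233.

0.233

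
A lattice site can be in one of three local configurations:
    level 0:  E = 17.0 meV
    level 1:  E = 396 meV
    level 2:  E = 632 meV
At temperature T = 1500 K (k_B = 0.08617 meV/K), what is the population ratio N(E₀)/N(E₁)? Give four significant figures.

18.77

k_BT = 0.08617 × 1500 K = 129.255 meV.
n₀/n₁ = exp[−(E₀−E₁)/kT] = exp(−(-379.0 meV)/(129.255 meV)) = exp(2.93219) = 18.77.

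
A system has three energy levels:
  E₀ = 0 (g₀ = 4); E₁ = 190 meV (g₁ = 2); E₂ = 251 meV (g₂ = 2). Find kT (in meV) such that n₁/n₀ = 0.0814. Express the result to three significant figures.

n₁/n₀ = (g₁/g₀) exp[−(E₁−E₀)/kT] = 0.0814.
⇒ (E₁−E₀)/kT = ln((2/4)/0.0814) = ln(6.1425) = 1.8152.
kT = 190 meV / 1.8152 = 105 meV.

105 meV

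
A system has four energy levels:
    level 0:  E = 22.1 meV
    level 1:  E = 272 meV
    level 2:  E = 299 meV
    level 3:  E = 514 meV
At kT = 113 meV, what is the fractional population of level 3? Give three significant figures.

Eᵢ/kT = 0.19558, 2.4071, 2.6460, 4.5487.
Z = Σ e^(−Eᵢ/kT) = e^(−0.19558) + e^(−2.4071) + e^(−2.6460) + e^(−4.5487) = 0.82236 + 0.090076 + 0.070934 + 0.010581 = 0.99395.
P₃ = e^(−E₃/kT) / Z = 0.010581/0.99395 = 0.0106.

0.0106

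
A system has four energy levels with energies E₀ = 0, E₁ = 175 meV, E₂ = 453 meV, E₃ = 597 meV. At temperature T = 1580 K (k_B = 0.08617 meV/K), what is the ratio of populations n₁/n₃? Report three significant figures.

22.2

k_BT = 0.08617 × 1580 K = 136.15 meV.
n₁/n₃ = exp[−(E₁−E₃)/kT] = exp(−(-422 meV)/(136.15 meV)) = exp(3.0995) = 22.2.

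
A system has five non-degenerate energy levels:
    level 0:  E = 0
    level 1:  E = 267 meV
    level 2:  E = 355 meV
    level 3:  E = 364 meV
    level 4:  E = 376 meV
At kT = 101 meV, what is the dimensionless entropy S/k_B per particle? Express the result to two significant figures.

Eᵢ/kT = 0, 2.644, 3.515, 3.604, 3.723.
Z = Σ e^(−Eᵢ/kT) = e^(−0) + e^(−2.644) + e^(−3.515) + e^(−3.604) + e^(−3.723) = 1.000 + 0.07108 + 0.02975 + 0.02721 + 0.02416 = 1.152.
⟨E⟩ = Σ EᵢPᵢ = 42.13 meV.
S/k_B = ln Z + ⟨E⟩/kT = ln(1.152) + 42.13/101 = 0.1415 + 0.4171 = 0.56.

0.56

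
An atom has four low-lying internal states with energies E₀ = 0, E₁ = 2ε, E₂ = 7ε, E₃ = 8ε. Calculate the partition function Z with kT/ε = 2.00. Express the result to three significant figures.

Z = 1.42

Eᵢ/kT = 0, 1.0000, 3.5000, 4.0000.
Z = Σ e^(−Eᵢ/kT) = e^(−0) + e^(−1.0000) + e^(−3.5000) + e^(−4.0000) = 1.0000 + 0.36788 + 0.030197 + 0.018316 = 1.4164.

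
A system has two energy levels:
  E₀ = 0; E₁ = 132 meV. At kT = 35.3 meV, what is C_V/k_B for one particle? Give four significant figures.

0.3171

Eᵢ/kT = 0, 3.73938.
Z = Σ e^(−Eᵢ/kT) = e^(−0) + e^(−3.73938) = 1.00000 + 0.0237688 = 1.02377.
⟨E⟩ = 3.06464 meV, ⟨E²⟩ = 404.532 meV².
C_V/k_B = (⟨E²⟩ − ⟨E⟩²)/(kT)² = (404.532 − 9.39202)/1246.09 = 0.3171.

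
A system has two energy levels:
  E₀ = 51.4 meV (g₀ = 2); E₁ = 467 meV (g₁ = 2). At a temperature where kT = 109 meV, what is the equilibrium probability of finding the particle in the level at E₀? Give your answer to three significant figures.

Eᵢ/kT = 0.47156, 4.2844.
Z = Σ gᵢe^(−Eᵢ/kT) = 2·e^(−0.47156) + 2·e^(−4.2844) = 1.2481 + 0.027564 = 1.2757.
P₀ = g₀ e^(−E₀/kT) / Z = 1.2481/1.2757 = 0.978.

0.978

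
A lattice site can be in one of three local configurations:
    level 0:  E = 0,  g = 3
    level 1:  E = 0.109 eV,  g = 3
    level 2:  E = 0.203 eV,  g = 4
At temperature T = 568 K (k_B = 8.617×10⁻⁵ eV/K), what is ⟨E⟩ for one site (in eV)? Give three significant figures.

0.0142 eV

k_BT = 8.617×10⁻⁵ × 568 K = 0.048945 eV.
Eᵢ/kT = 0, 2.2270, 4.1475.
Z = Σ gᵢe^(−Eᵢ/kT) = 3·e^(−0) + 3·e^(−2.2270) + 4·e^(−4.1475) = 3.0000 + 0.32355 + 0.063216 = 3.3868.
⟨E⟩ = Σ Eᵢ gᵢe^(−Eᵢ/kT) / Z = (0·3.0000 + 0.109·0.32355 + 0.203·0.063216) / 3.3868 = 0.0142 eV.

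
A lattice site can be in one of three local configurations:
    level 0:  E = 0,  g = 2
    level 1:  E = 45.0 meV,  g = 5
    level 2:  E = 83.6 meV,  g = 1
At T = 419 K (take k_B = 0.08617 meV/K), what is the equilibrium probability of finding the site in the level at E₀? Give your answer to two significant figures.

k_BT = 0.08617 × 419 K = 36.11 meV.
Eᵢ/kT = 0, 1.246, 2.315.
Z = Σ gᵢe^(−Eᵢ/kT) = 2·e^(−0) + 5·e^(−1.246) + 1·e^(−2.315) = 2.000 + 1.438 + 0.09877 = 3.537.
P₀ = g₀ e^(−E₀/kT) / Z = 2.000/3.537 = 0.57.

0.57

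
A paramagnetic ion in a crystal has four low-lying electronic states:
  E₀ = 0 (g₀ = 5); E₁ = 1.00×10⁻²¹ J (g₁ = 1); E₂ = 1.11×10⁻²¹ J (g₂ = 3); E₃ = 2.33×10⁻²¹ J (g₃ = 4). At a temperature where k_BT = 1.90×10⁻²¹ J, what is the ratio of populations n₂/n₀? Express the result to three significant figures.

n₂/n₀ = (g₂/g₀) exp[−(E₂−E₀)/kT] = (3/5) × exp(−(1.11 ×10⁻²¹ J)/(1.90 ×10⁻²¹ J)) = (3/5) × exp(-0.58421) = 0.335.

0.335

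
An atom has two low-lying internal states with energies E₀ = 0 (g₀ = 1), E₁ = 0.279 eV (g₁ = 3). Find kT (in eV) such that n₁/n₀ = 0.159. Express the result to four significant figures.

0.09498 eV

n₁/n₀ = (g₁/g₀) exp[−(E₁−E₀)/kT] = 0.159.
⇒ (E₁−E₀)/kT = ln((3/1)/0.159) = ln(18.8679) = 2.93746.
kT = 0.279 eV / 2.93746 = 0.09498 eV.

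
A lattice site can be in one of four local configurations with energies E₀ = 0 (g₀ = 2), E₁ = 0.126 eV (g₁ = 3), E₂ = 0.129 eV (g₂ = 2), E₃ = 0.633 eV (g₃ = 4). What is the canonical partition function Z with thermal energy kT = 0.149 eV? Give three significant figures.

Eᵢ/kT = 0, 0.84564, 0.86577, 4.2483.
Z = Σ gᵢe^(−Eᵢ/kT) = 2·e^(−0) + 3·e^(−0.84564) + 2·e^(−0.86577) + 4·e^(−4.2483) = 2.0000 + 1.2878 + 0.84145 + 0.057154 = 4.1864.

Z = 4.19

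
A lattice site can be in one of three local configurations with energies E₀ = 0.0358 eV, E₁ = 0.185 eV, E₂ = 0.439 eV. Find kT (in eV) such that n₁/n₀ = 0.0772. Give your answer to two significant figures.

n₁/n₀ = exp[−(E₁−E₀)/kT] = 0.0772.
⇒ (E₁−E₀)/kT = ln(1/0.0772) = ln(12.95) = 2.561.
kT = 0.1492 eV / 2.561 = 0.058 eV.

0.058 eV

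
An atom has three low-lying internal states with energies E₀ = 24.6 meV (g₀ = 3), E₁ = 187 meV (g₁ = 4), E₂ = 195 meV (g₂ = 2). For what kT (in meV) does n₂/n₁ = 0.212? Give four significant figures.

9.324 meV

n₂/n₁ = (g₂/g₁) exp[−(E₂−E₁)/kT] = 0.212.
⇒ (E₂−E₁)/kT = ln((2/4)/0.212) = ln(2.35849) = 0.858022.
kT = 8 meV / 0.858022 = 9.324 meV.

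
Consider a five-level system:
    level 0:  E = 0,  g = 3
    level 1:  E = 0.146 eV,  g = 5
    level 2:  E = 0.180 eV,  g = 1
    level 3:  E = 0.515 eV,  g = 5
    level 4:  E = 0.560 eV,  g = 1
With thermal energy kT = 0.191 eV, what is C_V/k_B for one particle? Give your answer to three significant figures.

0.479

Eᵢ/kT = 0, 0.76440, 0.94241, 2.6963, 2.9319.
Z = Σ gᵢe^(−Eᵢ/kT) = 3·e^(−0) + 5·e^(−0.76440) + 1·e^(−0.94241) + 5·e^(−2.6963) + 1·e^(−2.9319) = 3.0000 + 2.3281 + 0.38969 + 0.33727 + 0.053296 = 6.1084.
⟨E⟩ = 0.10045 eV, ⟨E²⟩ = 0.027572 eV².
C_V/k_B = (⟨E²⟩ − ⟨E⟩²)/(kT)² = (0.027572 − 0.010090)/0.036481 = 0.479.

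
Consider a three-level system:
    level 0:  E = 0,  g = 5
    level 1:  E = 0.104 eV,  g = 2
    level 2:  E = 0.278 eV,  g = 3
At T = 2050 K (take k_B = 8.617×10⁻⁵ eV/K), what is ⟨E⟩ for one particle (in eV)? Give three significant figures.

0.0428 eV

k_BT = 8.617×10⁻⁵ × 2050 K = 0.17665 eV.
Eᵢ/kT = 0, 0.58873, 1.5737.
Z = Σ gᵢe^(−Eᵢ/kT) = 5·e^(−0) + 2·e^(−0.58873) + 3·e^(−1.5737) = 5.0000 + 1.1101 + 0.62183 = 6.7319.
⟨E⟩ = Σ Eᵢ gᵢe^(−Eᵢ/kT) / Z = (0·5.0000 + 0.104·1.1101 + 0.278·0.62183) / 6.7319 = 0.0428 eV.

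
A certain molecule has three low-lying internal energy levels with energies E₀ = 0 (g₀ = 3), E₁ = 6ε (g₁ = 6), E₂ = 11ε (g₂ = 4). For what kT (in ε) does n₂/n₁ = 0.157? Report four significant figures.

n₂/n₁ = (g₂/g₁) exp[−(E₂−E₁)/kT] = 0.157.
⇒ (E₂−E₁)/kT = ln((4/6)/0.157) = ln(4.24628) = 1.44604.
kT = 5ε / 1.44604 = 3.458 ε.

3.458 ε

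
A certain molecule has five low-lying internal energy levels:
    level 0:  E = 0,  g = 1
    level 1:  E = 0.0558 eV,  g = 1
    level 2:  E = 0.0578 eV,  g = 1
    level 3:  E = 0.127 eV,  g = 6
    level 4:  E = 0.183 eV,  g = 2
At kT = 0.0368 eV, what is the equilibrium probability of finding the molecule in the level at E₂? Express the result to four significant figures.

Eᵢ/kT = 0, 1.51630, 1.57065, 3.45109, 4.97283.
Z = Σ gᵢe^(−Eᵢ/kT) = 1·e^(−0) + 1·e^(−1.51630) + 1·e^(−1.57065) + 6·e^(−3.45109) + 2·e^(−4.97283) = 1.00000 + 0.219523 + 0.207910 + 0.190266 + 0.0138471 = 1.63155.
P₂ = g₂ e^(−E₂/kT) / Z = 0.207910/1.63155 = 0.1274.

0.1274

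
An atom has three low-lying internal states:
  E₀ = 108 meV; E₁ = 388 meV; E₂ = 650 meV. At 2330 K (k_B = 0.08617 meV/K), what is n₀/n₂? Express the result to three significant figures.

14.9

k_BT = 0.08617 × 2330 K = 200.78 meV.
n₀/n₂ = exp[−(E₀−E₂)/kT] = exp(−(-542 meV)/(200.78 meV)) = exp(2.6995) = 14.9.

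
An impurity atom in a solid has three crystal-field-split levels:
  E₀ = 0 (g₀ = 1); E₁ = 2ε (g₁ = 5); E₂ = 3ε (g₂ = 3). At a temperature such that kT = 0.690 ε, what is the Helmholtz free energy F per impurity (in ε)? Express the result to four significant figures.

-0.1886 ε

Eᵢ/kT = 0, 2.89855, 4.34783.
Z = Σ gᵢe^(−Eᵢ/kT) = 1·e^(−0) + 5·e^(−2.89855) + 3·e^(−4.34783) = 1.00000 + 0.275515 + 0.0388046 = 1.31432.
F = −kT ln Z = −0.690 × ln(1.31432) = −0.690 × 0.273319 = -0.1886 ε.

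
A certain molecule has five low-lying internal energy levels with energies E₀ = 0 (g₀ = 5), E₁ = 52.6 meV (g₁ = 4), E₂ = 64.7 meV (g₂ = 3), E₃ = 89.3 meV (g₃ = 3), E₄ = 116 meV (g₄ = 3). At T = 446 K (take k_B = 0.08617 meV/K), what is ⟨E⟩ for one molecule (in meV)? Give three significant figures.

k_BT = 0.08617 × 446 K = 38.432 meV.
Eᵢ/kT = 0, 1.3687, 1.6835, 2.3236, 3.0183.
Z = Σ gᵢe^(−Eᵢ/kT) = 5·e^(−0) + 4·e^(−1.3687) + 3·e^(−1.6835) + 3·e^(−2.3236) + 3·e^(−3.0183) = 5.0000 + 1.0178 + 0.55717 + 0.29376 + 0.14665 = 7.0154.
⟨E⟩ = Σ Eᵢ gᵢe^(−Eᵢ/kT) / Z = (0·5.0000 + 52.6·1.0178 + 64.7·0.55717 + 89.3·0.29376 + 116·0.14665) / 7.0154 = 18.9 meV.

18.9 meV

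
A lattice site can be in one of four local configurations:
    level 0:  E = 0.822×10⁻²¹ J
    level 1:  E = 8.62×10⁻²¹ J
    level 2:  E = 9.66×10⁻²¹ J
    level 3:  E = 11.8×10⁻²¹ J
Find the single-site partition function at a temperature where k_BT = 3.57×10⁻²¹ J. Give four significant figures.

Z = 0.9872

Eᵢ/kT = 0.230252, 2.41457, 2.70588, 3.30532.
Z = Σ e^(−Eᵢ/kT) = e^(−0.230252) + e^(−2.41457) + e^(−2.70588) + e^(−3.30532) = 0.794333 + 0.0894058 + 0.0668115 + 0.0366875 = 0.987238.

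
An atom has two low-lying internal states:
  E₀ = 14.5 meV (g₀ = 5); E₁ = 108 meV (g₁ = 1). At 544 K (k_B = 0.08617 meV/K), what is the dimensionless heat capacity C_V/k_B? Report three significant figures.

0.103

k_BT = 0.08617 × 544 K = 46.876 meV.
Eᵢ/kT = 0.30933, 2.3040.
Z = Σ gᵢe^(−Eᵢ/kT) = 5·e^(−0.30933) + 1·e^(−2.3040) = 3.6697 + 0.099859 = 3.7696.
⟨E⟩ = 16.977 meV, ⟨E²⟩ = 513.66 meV².
C_V/k_B = (⟨E²⟩ − ⟨E⟩²)/(kT)² = (513.66 − 288.22)/2197.4 = 0.103.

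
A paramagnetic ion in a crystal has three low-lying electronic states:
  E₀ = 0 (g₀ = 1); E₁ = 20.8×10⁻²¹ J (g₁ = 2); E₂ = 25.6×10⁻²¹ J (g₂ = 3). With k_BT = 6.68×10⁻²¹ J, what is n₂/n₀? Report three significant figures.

0.0650

n₂/n₀ = (g₂/g₀) exp[−(E₂−E₀)/kT] = (3/1) × exp(−(25.6 ×10⁻²¹ J)/(6.68 ×10⁻²¹ J)) = (3/1) × exp(-3.8323) = 0.0650.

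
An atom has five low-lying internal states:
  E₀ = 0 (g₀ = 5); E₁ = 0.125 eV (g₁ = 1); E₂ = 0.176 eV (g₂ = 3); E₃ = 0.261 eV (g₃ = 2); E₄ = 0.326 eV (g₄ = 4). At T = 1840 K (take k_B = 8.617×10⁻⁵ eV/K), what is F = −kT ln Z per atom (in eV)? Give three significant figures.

k_BT = 8.617×10⁻⁵ × 1840 K = 0.15855 eV.
Eᵢ/kT = 0, 0.78839, 1.1101, 1.6462, 2.0561.
Z = Σ gᵢe^(−Eᵢ/kT) = 5·e^(−0) + 1·e^(−0.78839) + 3·e^(−1.1101) + 2·e^(−1.6462) + 4·e^(−2.0561) = 5.0000 + 0.45458 + 0.98858 + 0.38556 + 0.51181 = 7.3405.
F = −kT ln Z = −0.15855 × ln(7.3405) = −0.15855 × 1.9934 = -0.316 eV.

-0.316 eV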